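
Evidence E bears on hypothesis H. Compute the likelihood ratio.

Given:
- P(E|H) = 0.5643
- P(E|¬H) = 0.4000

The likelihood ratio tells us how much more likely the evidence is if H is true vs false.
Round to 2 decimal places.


Likelihood Ratio (LR) = P(E|H) / P(E|¬H)

LR = 0.5643 / 0.4000
   = 1.41

The evidence is 1.41 times more likely if H is true than if H is false.
Because LR exceeds 1, E is evidence for H.


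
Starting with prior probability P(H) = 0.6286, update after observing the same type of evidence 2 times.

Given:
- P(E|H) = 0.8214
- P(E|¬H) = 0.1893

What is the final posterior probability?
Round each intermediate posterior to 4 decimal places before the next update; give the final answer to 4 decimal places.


Sequential Bayesian updating:

Initial prior: P(H) = 0.6286

Update 1:
  P(E) = 0.8214 × 0.6286 + 0.1893 × 0.3714 = 0.51633204 + 0.07030602 = 0.58663806
  P(H|E) = 0.51633204 / 0.58663806 = 0.8802

Update 2:
  P(E) = 0.8214 × 0.8802 + 0.1893 × 0.1198 = 0.72299628 + 0.02267814 = 0.74567442
  P(H|E) = 0.72299628 / 0.74567442 = 0.9696

Final posterior: 0.9696


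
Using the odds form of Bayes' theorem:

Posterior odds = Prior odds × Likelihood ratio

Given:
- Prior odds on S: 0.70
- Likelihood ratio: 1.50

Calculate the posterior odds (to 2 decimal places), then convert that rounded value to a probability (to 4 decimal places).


Step 1: Calculate posterior odds
Posterior odds = Prior odds × LR
               = 0.70 × 1.50
               = 1.05

Step 2: Convert to probability
P(S|E) = Posterior odds / (1 + Posterior odds)
       = 1.05 / (1 + 1.05)
       = 1.05 / 2.05
       = 0.5122

The evidence increased P(S) from 0.4118 to 0.5122.


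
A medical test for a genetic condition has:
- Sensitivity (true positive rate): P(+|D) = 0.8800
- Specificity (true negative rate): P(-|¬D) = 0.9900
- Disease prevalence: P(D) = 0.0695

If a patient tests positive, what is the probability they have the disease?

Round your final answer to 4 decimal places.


Let D = has disease, + = positive test

Given:
- P(D) = 0.0695 (prevalence)
- P(+|D) = 0.8800 (sensitivity)
- P(-|¬D) = 0.9900 (specificity)
- P(+|¬D) = 0.0100 (false positive rate = 1 - specificity)

Step 1: Find P(+)
P(+) = P(+|D)P(D) + P(+|¬D)P(¬D)
     = 0.8800 × 0.0695 + 0.0100 × 0.9305
     = 0.06116000 + 0.00930500
     = 0.07046500

Step 2: Apply Bayes' theorem for P(D|+)
P(D|+) = P(+|D)P(D) / P(+)
       = 0.06116000 / 0.07046500
       = 0.8679


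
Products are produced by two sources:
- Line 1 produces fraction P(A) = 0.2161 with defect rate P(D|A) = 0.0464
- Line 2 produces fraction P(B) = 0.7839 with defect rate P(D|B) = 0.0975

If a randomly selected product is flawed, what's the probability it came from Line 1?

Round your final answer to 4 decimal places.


Let A = from Line 1, D = flawed

Given:
- P(A) = 0.2161, P(B) = 0.7839
- P(D|A) = 0.0464, P(D|B) = 0.0975

Step 1: Find P(D)
P(D) = P(D|A)P(A) + P(D|B)P(B)
     = 0.0464 × 0.2161 + 0.0975 × 0.7839
     = 0.01002704 + 0.07643025
     = 0.08645729

Step 2: Apply Bayes' theorem
P(A|D) = P(D|A)P(A) / P(D)
       = 0.01002704 / 0.08645729
       = 0.1160


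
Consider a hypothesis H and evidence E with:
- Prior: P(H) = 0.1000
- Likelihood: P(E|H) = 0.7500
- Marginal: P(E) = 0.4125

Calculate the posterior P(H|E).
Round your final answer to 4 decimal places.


Using Bayes' theorem:

P(H|E) = P(E|H) × P(H) / P(E)
       = 0.7500 × 0.1000 / 0.4125
       = 0.07500000 / 0.4125
       = 0.1818

The evidence strengthens our belief in H.
Prior: 0.1000 → Posterior: 0.1818


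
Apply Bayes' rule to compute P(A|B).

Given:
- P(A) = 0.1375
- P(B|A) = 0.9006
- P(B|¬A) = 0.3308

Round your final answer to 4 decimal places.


Bayes' theorem: P(A|B) = P(B|A) × P(A) / P(B)

Step 1: Calculate P(B) using law of total probability
P(B) = P(B|A)P(A) + P(B|¬A)P(¬A)
     = 0.9006 × 0.1375 + 0.3308 × 0.8625
     = 0.12383250 + 0.28531500
     = 0.40914750

Step 2: Apply Bayes' theorem
P(A|B) = P(B|A) × P(A) / P(B)
       = 0.12383250 / 0.40914750
       = 0.3027


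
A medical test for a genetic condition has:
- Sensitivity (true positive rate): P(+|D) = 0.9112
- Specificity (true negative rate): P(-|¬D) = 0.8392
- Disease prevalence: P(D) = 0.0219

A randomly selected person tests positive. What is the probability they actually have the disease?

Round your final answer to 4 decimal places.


Let D = has disease, + = positive test

Given:
- P(D) = 0.0219 (prevalence)
- P(+|D) = 0.9112 (sensitivity)
- P(-|¬D) = 0.8392 (specificity)
- P(+|¬D) = 0.1608 (false positive rate = 1 - specificity)

Step 1: Find P(+)
P(+) = P(+|D)P(D) + P(+|¬D)P(¬D)
     = 0.9112 × 0.0219 + 0.1608 × 0.9781
     = 0.01995528 + 0.15727848
     = 0.17723376

Step 2: Apply Bayes' theorem for P(D|+)
P(D|+) = P(+|D)P(D) / P(+)
       = 0.01995528 / 0.17723376
       = 0.1126


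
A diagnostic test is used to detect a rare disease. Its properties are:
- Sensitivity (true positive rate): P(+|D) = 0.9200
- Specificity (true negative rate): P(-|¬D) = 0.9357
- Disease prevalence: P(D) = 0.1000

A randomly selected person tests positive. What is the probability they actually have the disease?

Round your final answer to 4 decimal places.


Let D = has disease, + = positive test

Given:
- P(D) = 0.1000 (prevalence)
- P(+|D) = 0.9200 (sensitivity)
- P(-|¬D) = 0.9357 (specificity)
- P(+|¬D) = 0.0643 (false positive rate = 1 - specificity)

Step 1: Find P(+)
P(+) = P(+|D)P(D) + P(+|¬D)P(¬D)
     = 0.9200 × 0.1000 + 0.0643 × 0.9000
     = 0.09200000 + 0.05787000
     = 0.14987000

Step 2: Apply Bayes' theorem for P(D|+)
P(D|+) = P(+|D)P(D) / P(+)
       = 0.09200000 / 0.14987000
       = 0.6139


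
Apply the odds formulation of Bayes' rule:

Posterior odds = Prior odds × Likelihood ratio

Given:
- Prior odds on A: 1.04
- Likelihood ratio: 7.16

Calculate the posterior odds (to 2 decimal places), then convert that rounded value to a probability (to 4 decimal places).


Step 1: Calculate posterior odds
Posterior odds = Prior odds × LR
               = 1.04 × 7.16
               = 7.45

Step 2: Convert to probability
P(A|E) = Posterior odds / (1 + Posterior odds)
       = 7.45 / (1 + 7.45)
       = 7.45 / 8.45
       = 0.8817

The evidence increased P(A) from 0.5098 to 0.8817.


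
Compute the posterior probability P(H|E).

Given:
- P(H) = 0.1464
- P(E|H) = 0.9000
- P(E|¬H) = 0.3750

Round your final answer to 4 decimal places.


Bayes' theorem: P(H|E) = P(E|H) × P(H) / P(E)

Step 1: Calculate P(E) using law of total probability
P(E) = P(E|H)P(H) + P(E|¬H)P(¬H)
     = 0.9000 × 0.1464 + 0.3750 × 0.8536
     = 0.13176000 + 0.32010000
     = 0.45186000

Step 2: Apply Bayes' theorem
P(H|E) = P(E|H) × P(H) / P(E)
       = 0.13176000 / 0.45186000
       = 0.2916


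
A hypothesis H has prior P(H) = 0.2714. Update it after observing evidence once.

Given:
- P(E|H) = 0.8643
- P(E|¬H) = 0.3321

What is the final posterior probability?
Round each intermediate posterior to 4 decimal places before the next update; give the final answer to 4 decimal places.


Sequential Bayesian updating:

Initial prior: P(H) = 0.2714

Update 1:
  P(E) = 0.8643 × 0.2714 + 0.3321 × 0.7286 = 0.23457102 + 0.24196806 = 0.47653908
  P(H|E) = 0.23457102 / 0.47653908 = 0.4922

Final posterior: 0.4922


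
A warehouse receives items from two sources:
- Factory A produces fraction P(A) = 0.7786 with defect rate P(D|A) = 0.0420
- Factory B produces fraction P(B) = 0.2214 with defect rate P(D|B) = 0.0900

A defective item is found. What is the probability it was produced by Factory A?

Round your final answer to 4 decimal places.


Let A = from Factory A, D = defective

Given:
- P(A) = 0.7786, P(B) = 0.2214
- P(D|A) = 0.0420, P(D|B) = 0.0900

Step 1: Find P(D)
P(D) = P(D|A)P(A) + P(D|B)P(B)
     = 0.0420 × 0.7786 + 0.0900 × 0.2214
     = 0.03270120 + 0.01992600
     = 0.05262720

Step 2: Apply Bayes' theorem
P(A|D) = P(D|A)P(A) / P(D)
       = 0.03270120 / 0.05262720
       = 0.6214


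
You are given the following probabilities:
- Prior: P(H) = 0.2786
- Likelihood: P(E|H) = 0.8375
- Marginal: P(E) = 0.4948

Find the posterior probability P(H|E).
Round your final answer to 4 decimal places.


Using Bayes' theorem:

P(H|E) = P(E|H) × P(H) / P(E)
       = 0.8375 × 0.2786 / 0.4948
       = 0.23332750 / 0.4948
       = 0.4716

The evidence strengthens our belief in H.
Prior: 0.2786 → Posterior: 0.4716


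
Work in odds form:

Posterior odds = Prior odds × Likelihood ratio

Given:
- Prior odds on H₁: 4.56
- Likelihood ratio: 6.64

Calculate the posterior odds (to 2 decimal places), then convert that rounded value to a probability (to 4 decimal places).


Step 1: Calculate posterior odds
Posterior odds = Prior odds × LR
               = 4.56 × 6.64
               = 30.28

Step 2: Convert to probability
P(H₁|E) = Posterior odds / (1 + Posterior odds)
       = 30.28 / (1 + 30.28)
       = 30.28 / 31.28
       = 0.9680

The evidence increased P(H₁) from 0.8201 to 0.9680.


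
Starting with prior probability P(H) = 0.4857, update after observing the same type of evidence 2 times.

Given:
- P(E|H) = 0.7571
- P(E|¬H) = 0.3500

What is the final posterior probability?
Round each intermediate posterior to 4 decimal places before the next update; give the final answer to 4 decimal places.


Sequential Bayesian updating:

Initial prior: P(H) = 0.4857

Update 1:
  P(E) = 0.7571 × 0.4857 + 0.3500 × 0.5143 = 0.36772347 + 0.18000500 = 0.54772847
  P(H|E) = 0.36772347 / 0.54772847 = 0.6714

Update 2:
  P(E) = 0.7571 × 0.6714 + 0.3500 × 0.3286 = 0.50831694 + 0.11501000 = 0.62332694
  P(H|E) = 0.50831694 / 0.62332694 = 0.8155

Final posterior: 0.8155


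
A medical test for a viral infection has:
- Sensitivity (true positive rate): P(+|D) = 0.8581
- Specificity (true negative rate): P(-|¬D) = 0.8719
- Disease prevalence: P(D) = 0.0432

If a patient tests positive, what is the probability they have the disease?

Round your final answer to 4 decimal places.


Let D = has disease, + = positive test

Given:
- P(D) = 0.0432 (prevalence)
- P(+|D) = 0.8581 (sensitivity)
- P(-|¬D) = 0.8719 (specificity)
- P(+|¬D) = 0.1281 (false positive rate = 1 - specificity)

Step 1: Find P(+)
P(+) = P(+|D)P(D) + P(+|¬D)P(¬D)
     = 0.8581 × 0.0432 + 0.1281 × 0.9568
     = 0.03706992 + 0.12256608
     = 0.15963600

Step 2: Apply Bayes' theorem for P(D|+)
P(D|+) = P(+|D)P(D) / P(+)
       = 0.03706992 / 0.15963600
       = 0.2322


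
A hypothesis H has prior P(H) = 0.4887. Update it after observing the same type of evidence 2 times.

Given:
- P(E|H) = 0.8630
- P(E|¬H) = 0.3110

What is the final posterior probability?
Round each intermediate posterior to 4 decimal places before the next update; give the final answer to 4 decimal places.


Sequential Bayesian updating:

Initial prior: P(H) = 0.4887

Update 1:
  P(E) = 0.8630 × 0.4887 + 0.3110 × 0.5113 = 0.42174810 + 0.15901430 = 0.58076240
  P(H|E) = 0.42174810 / 0.58076240 = 0.7262

Update 2:
  P(E) = 0.8630 × 0.7262 + 0.3110 × 0.2738 = 0.62671060 + 0.08515180 = 0.71186240
  P(H|E) = 0.62671060 / 0.71186240 = 0.8804

Final posterior: 0.8804


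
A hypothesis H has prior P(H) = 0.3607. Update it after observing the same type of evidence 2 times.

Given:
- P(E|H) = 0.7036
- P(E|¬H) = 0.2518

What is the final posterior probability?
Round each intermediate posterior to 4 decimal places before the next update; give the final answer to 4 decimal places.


Sequential Bayesian updating:

Initial prior: P(H) = 0.3607

Update 1:
  P(E) = 0.7036 × 0.3607 + 0.2518 × 0.6393 = 0.25378852 + 0.16097574 = 0.41476426
  P(H|E) = 0.25378852 / 0.41476426 = 0.6119

Update 2:
  P(E) = 0.7036 × 0.6119 + 0.2518 × 0.3881 = 0.43053284 + 0.09772358 = 0.52825642
  P(H|E) = 0.43053284 / 0.52825642 = 0.8150

Final posterior: 0.8150


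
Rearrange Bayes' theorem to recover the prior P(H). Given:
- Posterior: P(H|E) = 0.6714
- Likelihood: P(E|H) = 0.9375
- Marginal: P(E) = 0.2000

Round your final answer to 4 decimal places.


From Bayes' theorem: P(H|E) = P(E|H) × P(H) / P(E)

Rearranging for P(H):
P(H) = P(H|E) × P(E) / P(E|H)
     = 0.6714 × 0.2000 / 0.9375
     = 0.13428000 / 0.9375
     = 0.1432


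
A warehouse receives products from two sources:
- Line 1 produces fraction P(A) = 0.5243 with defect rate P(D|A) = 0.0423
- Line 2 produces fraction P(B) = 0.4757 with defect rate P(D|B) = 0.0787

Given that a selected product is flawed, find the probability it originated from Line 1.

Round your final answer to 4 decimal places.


Let A = from Line 1, D = flawed

Given:
- P(A) = 0.5243, P(B) = 0.4757
- P(D|A) = 0.0423, P(D|B) = 0.0787

Step 1: Find P(D)
P(D) = P(D|A)P(A) + P(D|B)P(B)
     = 0.0423 × 0.5243 + 0.0787 × 0.4757
     = 0.02217789 + 0.03743759
     = 0.05961548

Step 2: Apply Bayes' theorem
P(A|D) = P(D|A)P(A) / P(D)
       = 0.02217789 / 0.05961548
       = 0.3720


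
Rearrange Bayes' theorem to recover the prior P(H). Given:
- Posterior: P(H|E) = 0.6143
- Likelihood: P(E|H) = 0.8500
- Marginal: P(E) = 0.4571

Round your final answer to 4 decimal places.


From Bayes' theorem: P(H|E) = P(E|H) × P(H) / P(E)

Rearranging for P(H):
P(H) = P(H|E) × P(E) / P(E|H)
     = 0.6143 × 0.4571 / 0.8500
     = 0.28079653 / 0.8500
     = 0.3303


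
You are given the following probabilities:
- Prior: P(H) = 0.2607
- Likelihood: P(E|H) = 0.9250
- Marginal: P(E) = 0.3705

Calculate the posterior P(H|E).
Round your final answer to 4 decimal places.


Using Bayes' theorem:

P(H|E) = P(E|H) × P(H) / P(E)
       = 0.9250 × 0.2607 / 0.3705
       = 0.24114750 / 0.3705
       = 0.6509

The evidence strengthens our belief in H.
Prior: 0.2607 → Posterior: 0.6509


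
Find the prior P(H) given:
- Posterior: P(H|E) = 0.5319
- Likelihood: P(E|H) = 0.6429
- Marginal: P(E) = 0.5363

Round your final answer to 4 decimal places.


From Bayes' theorem: P(H|E) = P(E|H) × P(H) / P(E)

Rearranging for P(H):
P(H) = P(H|E) × P(E) / P(E|H)
     = 0.5319 × 0.5363 / 0.6429
     = 0.28525797 / 0.6429
     = 0.4437


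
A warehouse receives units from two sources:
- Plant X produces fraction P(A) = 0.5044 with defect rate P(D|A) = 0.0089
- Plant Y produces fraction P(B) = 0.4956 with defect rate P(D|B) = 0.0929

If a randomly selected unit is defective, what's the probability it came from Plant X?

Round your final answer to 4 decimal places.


Let A = from Plant X, D = defective

Given:
- P(A) = 0.5044, P(B) = 0.4956
- P(D|A) = 0.0089, P(D|B) = 0.0929

Step 1: Find P(D)
P(D) = P(D|A)P(A) + P(D|B)P(B)
     = 0.0089 × 0.5044 + 0.0929 × 0.4956
     = 0.00448916 + 0.04604124
     = 0.05053040

Step 2: Apply Bayes' theorem
P(A|D) = P(D|A)P(A) / P(D)
       = 0.00448916 / 0.05053040
       = 0.0888


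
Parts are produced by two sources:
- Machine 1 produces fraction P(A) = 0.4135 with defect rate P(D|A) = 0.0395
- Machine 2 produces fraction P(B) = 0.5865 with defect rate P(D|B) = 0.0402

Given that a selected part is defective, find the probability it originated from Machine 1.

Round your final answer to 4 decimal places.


Let A = from Machine 1, D = defective

Given:
- P(A) = 0.4135, P(B) = 0.5865
- P(D|A) = 0.0395, P(D|B) = 0.0402

Step 1: Find P(D)
P(D) = P(D|A)P(A) + P(D|B)P(B)
     = 0.0395 × 0.4135 + 0.0402 × 0.5865
     = 0.01633325 + 0.02357730
     = 0.03991055

Step 2: Apply Bayes' theorem
P(A|D) = P(D|A)P(A) / P(D)
       = 0.01633325 / 0.03991055
       = 0.4092


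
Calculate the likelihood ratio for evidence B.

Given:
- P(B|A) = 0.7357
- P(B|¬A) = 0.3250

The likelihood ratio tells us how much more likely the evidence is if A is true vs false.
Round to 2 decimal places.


Likelihood Ratio (LR) = P(B|A) / P(B|¬A)

LR = 0.7357 / 0.3250
   = 2.26

The evidence is 2.26 times more likely if A is true than if A is false.
Since LR > 1, the evidence supports A over ¬A.


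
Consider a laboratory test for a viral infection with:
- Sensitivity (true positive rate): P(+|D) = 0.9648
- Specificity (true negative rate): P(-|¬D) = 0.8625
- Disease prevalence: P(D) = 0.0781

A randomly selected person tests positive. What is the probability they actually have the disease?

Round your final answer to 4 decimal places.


Let D = has disease, + = positive test

Given:
- P(D) = 0.0781 (prevalence)
- P(+|D) = 0.9648 (sensitivity)
- P(-|¬D) = 0.8625 (specificity)
- P(+|¬D) = 0.1375 (false positive rate = 1 - specificity)

Step 1: Find P(+)
P(+) = P(+|D)P(D) + P(+|¬D)P(¬D)
     = 0.9648 × 0.0781 + 0.1375 × 0.9219
     = 0.07535088 + 0.12676125
     = 0.20211213

Step 2: Apply Bayes' theorem for P(D|+)
P(D|+) = P(+|D)P(D) / P(+)
       = 0.07535088 / 0.20211213
       = 0.3728


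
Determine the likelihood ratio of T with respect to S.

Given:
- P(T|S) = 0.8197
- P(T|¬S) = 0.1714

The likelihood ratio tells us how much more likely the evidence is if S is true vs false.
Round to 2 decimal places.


Likelihood Ratio (LR) = P(T|S) / P(T|¬S)

LR = 0.8197 / 0.1714
   = 4.78

The evidence is 4.78 times more likely if S is true than if S is false.
Since LR > 1, the evidence supports S over ¬S.


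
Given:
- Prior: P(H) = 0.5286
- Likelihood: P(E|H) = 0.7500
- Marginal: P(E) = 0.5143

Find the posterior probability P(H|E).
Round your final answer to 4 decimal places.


Using Bayes' theorem:

P(H|E) = P(E|H) × P(H) / P(E)
       = 0.7500 × 0.5286 / 0.5143
       = 0.39645000 / 0.5143
       = 0.7709

The evidence strengthens our belief in H.
Prior: 0.5286 → Posterior: 0.7709


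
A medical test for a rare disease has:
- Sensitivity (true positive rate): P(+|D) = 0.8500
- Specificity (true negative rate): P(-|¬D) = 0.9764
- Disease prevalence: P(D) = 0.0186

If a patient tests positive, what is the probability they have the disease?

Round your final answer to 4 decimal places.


Let D = has disease, + = positive test

Given:
- P(D) = 0.0186 (prevalence)
- P(+|D) = 0.8500 (sensitivity)
- P(-|¬D) = 0.9764 (specificity)
- P(+|¬D) = 0.0236 (false positive rate = 1 - specificity)

Step 1: Find P(+)
P(+) = P(+|D)P(D) + P(+|¬D)P(¬D)
     = 0.8500 × 0.0186 + 0.0236 × 0.9814
     = 0.01581000 + 0.02316104
     = 0.03897104

Step 2: Apply Bayes' theorem for P(D|+)
P(D|+) = P(+|D)P(D) / P(+)
       = 0.01581000 / 0.03897104
       = 0.4057


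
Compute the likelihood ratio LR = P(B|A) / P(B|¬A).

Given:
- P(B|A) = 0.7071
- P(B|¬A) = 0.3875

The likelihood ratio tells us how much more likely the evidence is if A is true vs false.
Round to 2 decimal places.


Likelihood Ratio (LR) = P(B|A) / P(B|¬A)

LR = 0.7071 / 0.3875
   = 1.82

The evidence is 1.82 times more likely if A is true than if A is false.
Since LR > 1, the evidence supports A over ¬A.


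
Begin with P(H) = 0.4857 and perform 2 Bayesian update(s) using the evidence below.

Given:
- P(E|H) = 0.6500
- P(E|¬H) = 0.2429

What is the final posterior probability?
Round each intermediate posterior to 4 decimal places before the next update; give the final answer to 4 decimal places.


Sequential Bayesian updating:

Initial prior: P(H) = 0.4857

Update 1:
  P(E) = 0.6500 × 0.4857 + 0.2429 × 0.5143 = 0.31570500 + 0.12492347 = 0.44062847
  P(H|E) = 0.31570500 / 0.44062847 = 0.7165

Update 2:
  P(E) = 0.6500 × 0.7165 + 0.2429 × 0.2835 = 0.46572500 + 0.06886215 = 0.53458715
  P(H|E) = 0.46572500 / 0.53458715 = 0.8712

Final posterior: 0.8712


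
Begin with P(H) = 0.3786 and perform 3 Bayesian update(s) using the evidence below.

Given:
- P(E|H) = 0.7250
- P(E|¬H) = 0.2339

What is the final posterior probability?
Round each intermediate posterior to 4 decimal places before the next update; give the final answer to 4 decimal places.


Sequential Bayesian updating:

Initial prior: P(H) = 0.3786

Update 1:
  P(E) = 0.7250 × 0.3786 + 0.2339 × 0.6214 = 0.27448500 + 0.14534546 = 0.41983046
  P(H|E) = 0.27448500 / 0.41983046 = 0.6538

Update 2:
  P(E) = 0.7250 × 0.6538 + 0.2339 × 0.3462 = 0.47400500 + 0.08097618 = 0.55498118
  P(H|E) = 0.47400500 / 0.55498118 = 0.8541

Update 3:
  P(E) = 0.7250 × 0.8541 + 0.2339 × 0.1459 = 0.61922250 + 0.03412601 = 0.65334851
  P(H|E) = 0.61922250 / 0.65334851 = 0.9478

Final posterior: 0.9478


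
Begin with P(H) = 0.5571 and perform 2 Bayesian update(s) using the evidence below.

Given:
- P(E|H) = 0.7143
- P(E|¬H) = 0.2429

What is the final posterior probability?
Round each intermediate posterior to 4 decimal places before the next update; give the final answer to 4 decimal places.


Sequential Bayesian updating:

Initial prior: P(H) = 0.5571

Update 1:
  P(E) = 0.7143 × 0.5571 + 0.2429 × 0.4429 = 0.39793653 + 0.10758041 = 0.50551694
  P(H|E) = 0.39793653 / 0.50551694 = 0.7872

Update 2:
  P(E) = 0.7143 × 0.7872 + 0.2429 × 0.2128 = 0.56229696 + 0.05168912 = 0.61398608
  P(H|E) = 0.56229696 / 0.61398608 = 0.9158

Final posterior: 0.9158


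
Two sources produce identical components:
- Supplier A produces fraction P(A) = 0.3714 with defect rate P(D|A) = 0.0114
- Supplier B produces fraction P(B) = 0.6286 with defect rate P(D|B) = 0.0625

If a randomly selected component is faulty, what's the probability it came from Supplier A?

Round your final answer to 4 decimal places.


Let A = from Supplier A, D = faulty

Given:
- P(A) = 0.3714, P(B) = 0.6286
- P(D|A) = 0.0114, P(D|B) = 0.0625

Step 1: Find P(D)
P(D) = P(D|A)P(A) + P(D|B)P(B)
     = 0.0114 × 0.3714 + 0.0625 × 0.6286
     = 0.00423396 + 0.03928750
     = 0.04352146

Step 2: Apply Bayes' theorem
P(A|D) = P(D|A)P(A) / P(D)
       = 0.00423396 / 0.04352146
       = 0.0973


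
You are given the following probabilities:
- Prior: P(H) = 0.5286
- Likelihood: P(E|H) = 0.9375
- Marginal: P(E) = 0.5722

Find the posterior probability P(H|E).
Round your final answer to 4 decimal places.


Using Bayes' theorem:

P(H|E) = P(E|H) × P(H) / P(E)
       = 0.9375 × 0.5286 / 0.5722
       = 0.49556250 / 0.5722
       = 0.8661

The evidence strengthens our belief in H.
Prior: 0.5286 → Posterior: 0.8661


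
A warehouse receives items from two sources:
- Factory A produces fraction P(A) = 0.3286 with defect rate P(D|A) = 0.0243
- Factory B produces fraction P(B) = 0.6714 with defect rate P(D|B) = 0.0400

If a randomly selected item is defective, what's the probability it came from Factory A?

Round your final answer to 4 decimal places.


Let A = from Factory A, D = defective

Given:
- P(A) = 0.3286, P(B) = 0.6714
- P(D|A) = 0.0243, P(D|B) = 0.0400

Step 1: Find P(D)
P(D) = P(D|A)P(A) + P(D|B)P(B)
     = 0.0243 × 0.3286 + 0.0400 × 0.6714
     = 0.00798498 + 0.02685600
     = 0.03484098

Step 2: Apply Bayes' theorem
P(A|D) = P(D|A)P(A) / P(D)
       = 0.00798498 / 0.03484098
       = 0.2292


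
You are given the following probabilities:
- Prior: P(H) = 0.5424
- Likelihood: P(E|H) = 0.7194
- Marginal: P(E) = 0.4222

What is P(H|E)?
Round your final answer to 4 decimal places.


Using Bayes' theorem:

P(H|E) = P(E|H) × P(H) / P(E)
       = 0.7194 × 0.5424 / 0.4222
       = 0.39020256 / 0.4222
       = 0.9242

The evidence strengthens our belief in H.
Prior: 0.5424 → Posterior: 0.9242


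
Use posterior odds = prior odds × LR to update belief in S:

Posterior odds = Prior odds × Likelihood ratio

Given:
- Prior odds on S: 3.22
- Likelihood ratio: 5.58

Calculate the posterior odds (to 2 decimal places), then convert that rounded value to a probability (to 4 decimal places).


Step 1: Calculate posterior odds
Posterior odds = Prior odds × LR
               = 3.22 × 5.58
               = 17.97

Step 2: Convert to probability
P(S|E) = Posterior odds / (1 + Posterior odds)
       = 17.97 / (1 + 17.97)
       = 17.97 / 18.97
       = 0.9473

The evidence increased P(S) from 0.7630 to 0.9473.


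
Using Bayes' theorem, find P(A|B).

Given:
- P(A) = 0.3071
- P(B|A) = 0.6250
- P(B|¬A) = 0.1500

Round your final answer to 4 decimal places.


Bayes' theorem: P(A|B) = P(B|A) × P(A) / P(B)

Step 1: Calculate P(B) using law of total probability
P(B) = P(B|A)P(A) + P(B|¬A)P(¬A)
     = 0.6250 × 0.3071 + 0.1500 × 0.6929
     = 0.19193750 + 0.10393500
     = 0.29587250

Step 2: Apply Bayes' theorem
P(A|B) = P(B|A) × P(A) / P(B)
       = 0.19193750 / 0.29587250
       = 0.6487


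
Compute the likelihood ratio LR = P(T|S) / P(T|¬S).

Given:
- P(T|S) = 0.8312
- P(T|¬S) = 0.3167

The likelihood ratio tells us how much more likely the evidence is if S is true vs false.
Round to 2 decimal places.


Likelihood Ratio (LR) = P(T|S) / P(T|¬S)

LR = 0.8312 / 0.3167
   = 2.62

The evidence is 2.62 times more likely if S is true than if S is false.
Because LR exceeds 1, T is evidence for S.


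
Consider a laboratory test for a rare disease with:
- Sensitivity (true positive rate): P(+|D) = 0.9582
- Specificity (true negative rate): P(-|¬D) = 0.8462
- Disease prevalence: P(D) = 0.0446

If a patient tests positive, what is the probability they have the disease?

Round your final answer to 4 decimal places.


Let D = has disease, + = positive test

Given:
- P(D) = 0.0446 (prevalence)
- P(+|D) = 0.9582 (sensitivity)
- P(-|¬D) = 0.8462 (specificity)
- P(+|¬D) = 0.1538 (false positive rate = 1 - specificity)

Step 1: Find P(+)
P(+) = P(+|D)P(D) + P(+|¬D)P(¬D)
     = 0.9582 × 0.0446 + 0.1538 × 0.9554
     = 0.04273572 + 0.14694052
     = 0.18967624

Step 2: Apply Bayes' theorem for P(D|+)
P(D|+) = P(+|D)P(D) / P(+)
       = 0.04273572 / 0.18967624
       = 0.2253


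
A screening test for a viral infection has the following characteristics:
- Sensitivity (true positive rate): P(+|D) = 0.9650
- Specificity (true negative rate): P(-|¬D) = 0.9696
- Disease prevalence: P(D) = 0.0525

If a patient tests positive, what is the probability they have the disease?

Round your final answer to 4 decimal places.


Let D = has disease, + = positive test

Given:
- P(D) = 0.0525 (prevalence)
- P(+|D) = 0.9650 (sensitivity)
- P(-|¬D) = 0.9696 (specificity)
- P(+|¬D) = 0.0304 (false positive rate = 1 - specificity)

Step 1: Find P(+)
P(+) = P(+|D)P(D) + P(+|¬D)P(¬D)
     = 0.9650 × 0.0525 + 0.0304 × 0.9475
     = 0.05066250 + 0.02880400
     = 0.07946650

Step 2: Apply Bayes' theorem for P(D|+)
P(D|+) = P(+|D)P(D) / P(+)
       = 0.05066250 / 0.07946650
       = 0.6375


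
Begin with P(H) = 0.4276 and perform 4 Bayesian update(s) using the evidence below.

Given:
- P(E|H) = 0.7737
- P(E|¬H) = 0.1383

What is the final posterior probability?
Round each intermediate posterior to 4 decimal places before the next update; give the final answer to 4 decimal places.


Sequential Bayesian updating:

Initial prior: P(H) = 0.4276

Update 1:
  P(E) = 0.7737 × 0.4276 + 0.1383 × 0.5724 = 0.33083412 + 0.07916292 = 0.40999704
  P(H|E) = 0.33083412 / 0.40999704 = 0.8069

Update 2:
  P(E) = 0.7737 × 0.8069 + 0.1383 × 0.1931 = 0.62429853 + 0.02670573 = 0.65100426
  P(H|E) = 0.62429853 / 0.65100426 = 0.9590

Update 3:
  P(E) = 0.7737 × 0.9590 + 0.1383 × 0.0410 = 0.74197830 + 0.00567030 = 0.74764860
  P(H|E) = 0.74197830 / 0.74764860 = 0.9924

Update 4:
  P(E) = 0.7737 × 0.9924 + 0.1383 × 0.0076 = 0.76781988 + 0.00105108 = 0.76887096
  P(H|E) = 0.76781988 / 0.76887096 = 0.9986

Final posterior: 0.9986


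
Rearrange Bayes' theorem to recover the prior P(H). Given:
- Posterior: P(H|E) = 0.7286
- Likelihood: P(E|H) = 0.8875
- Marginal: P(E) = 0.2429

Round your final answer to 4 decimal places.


From Bayes' theorem: P(H|E) = P(E|H) × P(H) / P(E)

Rearranging for P(H):
P(H) = P(H|E) × P(E) / P(E|H)
     = 0.7286 × 0.2429 / 0.8875
     = 0.17697694 / 0.8875
     = 0.1994


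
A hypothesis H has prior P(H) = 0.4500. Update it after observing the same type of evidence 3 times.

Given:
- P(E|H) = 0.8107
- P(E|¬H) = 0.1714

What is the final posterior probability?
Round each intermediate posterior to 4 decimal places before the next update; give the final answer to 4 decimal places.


Sequential Bayesian updating:

Initial prior: P(H) = 0.4500

Update 1:
  P(E) = 0.8107 × 0.4500 + 0.1714 × 0.5500 = 0.36481500 + 0.09427000 = 0.45908500
  P(H|E) = 0.36481500 / 0.45908500 = 0.7947

Update 2:
  P(E) = 0.8107 × 0.7947 + 0.1714 × 0.2053 = 0.64426329 + 0.03518842 = 0.67945171
  P(H|E) = 0.64426329 / 0.67945171 = 0.9482

Update 3:
  P(E) = 0.8107 × 0.9482 + 0.1714 × 0.0518 = 0.76870574 + 0.00887852 = 0.77758426
  P(H|E) = 0.76870574 / 0.77758426 = 0.9886

Final posterior: 0.9886


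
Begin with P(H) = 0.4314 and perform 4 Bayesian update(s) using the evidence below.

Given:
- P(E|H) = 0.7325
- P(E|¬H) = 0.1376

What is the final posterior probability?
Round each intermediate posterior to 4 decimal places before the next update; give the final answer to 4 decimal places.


Sequential Bayesian updating:

Initial prior: P(H) = 0.4314

Update 1:
  P(E) = 0.7325 × 0.4314 + 0.1376 × 0.5686 = 0.31600050 + 0.07823936 = 0.39423986
  P(H|E) = 0.31600050 / 0.39423986 = 0.8015

Update 2:
  P(E) = 0.7325 × 0.8015 + 0.1376 × 0.1985 = 0.58709875 + 0.02731360 = 0.61441235
  P(H|E) = 0.58709875 / 0.61441235 = 0.9555

Update 3:
  P(E) = 0.7325 × 0.9555 + 0.1376 × 0.0445 = 0.69990375 + 0.00612320 = 0.70602695
  P(H|E) = 0.69990375 / 0.70602695 = 0.9913

Update 4:
  P(E) = 0.7325 × 0.9913 + 0.1376 × 0.0087 = 0.72612725 + 0.00119712 = 0.72732437
  P(H|E) = 0.72612725 / 0.72732437 = 0.9984

Final posterior: 0.9984


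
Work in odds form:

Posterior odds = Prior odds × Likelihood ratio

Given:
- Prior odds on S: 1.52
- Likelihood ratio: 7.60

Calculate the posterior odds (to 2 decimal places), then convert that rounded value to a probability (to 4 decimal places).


Step 1: Calculate posterior odds
Posterior odds = Prior odds × LR
               = 1.52 × 7.60
               = 11.55

Step 2: Convert to probability
P(S|E) = Posterior odds / (1 + Posterior odds)
       = 11.55 / (1 + 11.55)
       = 11.55 / 12.55
       = 0.9203

The evidence increased P(S) from 0.6032 to 0.9203.


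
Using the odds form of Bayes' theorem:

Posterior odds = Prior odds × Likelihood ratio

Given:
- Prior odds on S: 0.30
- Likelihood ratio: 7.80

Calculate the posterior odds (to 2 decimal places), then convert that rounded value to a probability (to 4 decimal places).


Step 1: Calculate posterior odds
Posterior odds = Prior odds × LR
               = 0.30 × 7.80
               = 2.34

Step 2: Convert to probability
P(S|E) = Posterior odds / (1 + Posterior odds)
       = 2.34 / (1 + 2.34)
       = 2.34 / 3.34
       = 0.7006

The evidence increased P(S) from 0.2308 to 0.7006.


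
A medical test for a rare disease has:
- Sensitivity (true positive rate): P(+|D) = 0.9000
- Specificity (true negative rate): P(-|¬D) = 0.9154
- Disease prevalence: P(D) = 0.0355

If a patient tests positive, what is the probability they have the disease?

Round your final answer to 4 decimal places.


Let D = has disease, + = positive test

Given:
- P(D) = 0.0355 (prevalence)
- P(+|D) = 0.9000 (sensitivity)
- P(-|¬D) = 0.9154 (specificity)
- P(+|¬D) = 0.0846 (false positive rate = 1 - specificity)

Step 1: Find P(+)
P(+) = P(+|D)P(D) + P(+|¬D)P(¬D)
     = 0.9000 × 0.0355 + 0.0846 × 0.9645
     = 0.03195000 + 0.08159670
     = 0.11354670

Step 2: Apply Bayes' theorem for P(D|+)
P(D|+) = P(+|D)P(D) / P(+)
       = 0.03195000 / 0.11354670
       = 0.2814


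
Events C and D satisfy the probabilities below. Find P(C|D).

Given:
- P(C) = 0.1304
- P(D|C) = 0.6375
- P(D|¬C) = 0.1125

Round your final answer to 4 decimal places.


Bayes' theorem: P(C|D) = P(D|C) × P(C) / P(D)

Step 1: Calculate P(D) using law of total probability
P(D) = P(D|C)P(C) + P(D|¬C)P(¬C)
     = 0.6375 × 0.1304 + 0.1125 × 0.8696
     = 0.08313000 + 0.09783000
     = 0.18096000

Step 2: Apply Bayes' theorem
P(C|D) = P(D|C) × P(C) / P(D)
       = 0.08313000 / 0.18096000
       = 0.4594


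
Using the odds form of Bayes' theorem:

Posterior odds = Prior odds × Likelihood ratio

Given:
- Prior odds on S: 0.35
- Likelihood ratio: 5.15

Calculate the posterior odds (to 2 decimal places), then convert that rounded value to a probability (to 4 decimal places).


Step 1: Calculate posterior odds
Posterior odds = Prior odds × LR
               = 0.35 × 5.15
               = 1.80

Step 2: Convert to probability
P(S|E) = Posterior odds / (1 + Posterior odds)
       = 1.80 / (1 + 1.80)
       = 1.80 / 2.80
       = 0.6429

The evidence increased P(S) from 0.2593 to 0.6429.


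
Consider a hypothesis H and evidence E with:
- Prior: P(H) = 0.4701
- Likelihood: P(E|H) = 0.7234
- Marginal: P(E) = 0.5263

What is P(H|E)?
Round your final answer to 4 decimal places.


Using Bayes' theorem:

P(H|E) = P(E|H) × P(H) / P(E)
       = 0.7234 × 0.4701 / 0.5263
       = 0.34007034 / 0.5263
       = 0.6462

The evidence strengthens our belief in H.
Prior: 0.4701 → Posterior: 0.6462


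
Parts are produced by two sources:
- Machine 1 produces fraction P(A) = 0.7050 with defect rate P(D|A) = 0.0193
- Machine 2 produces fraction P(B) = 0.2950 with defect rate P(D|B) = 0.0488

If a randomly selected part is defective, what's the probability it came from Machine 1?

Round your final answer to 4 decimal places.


Let A = from Machine 1, D = defective

Given:
- P(A) = 0.7050, P(B) = 0.2950
- P(D|A) = 0.0193, P(D|B) = 0.0488

Step 1: Find P(D)
P(D) = P(D|A)P(A) + P(D|B)P(B)
     = 0.0193 × 0.7050 + 0.0488 × 0.2950
     = 0.01360650 + 0.01439600
     = 0.02800250

Step 2: Apply Bayes' theorem
P(A|D) = P(D|A)P(A) / P(D)
       = 0.01360650 / 0.02800250
       = 0.4859


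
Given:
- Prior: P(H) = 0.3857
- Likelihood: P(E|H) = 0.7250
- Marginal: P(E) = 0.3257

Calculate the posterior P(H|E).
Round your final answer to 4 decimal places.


Using Bayes' theorem:

P(H|E) = P(E|H) × P(H) / P(E)
       = 0.7250 × 0.3857 / 0.3257
       = 0.27963250 / 0.3257
       = 0.8586

The evidence strengthens our belief in H.
Prior: 0.3857 → Posterior: 0.8586


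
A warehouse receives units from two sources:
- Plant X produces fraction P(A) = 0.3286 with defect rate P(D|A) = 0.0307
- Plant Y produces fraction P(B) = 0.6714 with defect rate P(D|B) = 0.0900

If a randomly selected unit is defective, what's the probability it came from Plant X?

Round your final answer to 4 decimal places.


Let A = from Plant X, D = defective

Given:
- P(A) = 0.3286, P(B) = 0.6714
- P(D|A) = 0.0307, P(D|B) = 0.0900

Step 1: Find P(D)
P(D) = P(D|A)P(A) + P(D|B)P(B)
     = 0.0307 × 0.3286 + 0.0900 × 0.6714
     = 0.01008802 + 0.06042600
     = 0.07051402

Step 2: Apply Bayes' theorem
P(A|D) = P(D|A)P(A) / P(D)
       = 0.01008802 / 0.07051402
       = 0.1431


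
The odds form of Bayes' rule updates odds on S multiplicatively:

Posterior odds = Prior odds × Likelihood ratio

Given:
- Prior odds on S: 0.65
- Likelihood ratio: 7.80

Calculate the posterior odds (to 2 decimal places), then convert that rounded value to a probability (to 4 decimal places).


Step 1: Calculate posterior odds
Posterior odds = Prior odds × LR
               = 0.65 × 7.80
               = 5.07

Step 2: Convert to probability
P(S|E) = Posterior odds / (1 + Posterior odds)
       = 5.07 / (1 + 5.07)
       = 5.07 / 6.07
       = 0.8353

The evidence increased P(S) from 0.3939 to 0.8353.


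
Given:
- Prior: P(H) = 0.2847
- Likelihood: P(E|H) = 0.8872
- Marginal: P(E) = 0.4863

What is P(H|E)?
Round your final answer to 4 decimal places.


Using Bayes' theorem:

P(H|E) = P(E|H) × P(H) / P(E)
       = 0.8872 × 0.2847 / 0.4863
       = 0.25258584 / 0.4863
       = 0.5194

The evidence strengthens our belief in H.
Prior: 0.2847 → Posterior: 0.5194


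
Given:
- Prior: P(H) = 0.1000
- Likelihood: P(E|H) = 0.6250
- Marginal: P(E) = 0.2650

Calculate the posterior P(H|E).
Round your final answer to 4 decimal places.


Using Bayes' theorem:

P(H|E) = P(E|H) × P(H) / P(E)
       = 0.6250 × 0.1000 / 0.2650
       = 0.06250000 / 0.2650
       = 0.2358

The evidence strengthens our belief in H.
Prior: 0.1000 → Posterior: 0.2358


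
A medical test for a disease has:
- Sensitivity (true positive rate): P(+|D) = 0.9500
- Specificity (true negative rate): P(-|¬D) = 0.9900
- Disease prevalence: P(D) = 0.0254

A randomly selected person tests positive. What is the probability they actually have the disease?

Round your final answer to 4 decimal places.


Let D = has disease, + = positive test

Given:
- P(D) = 0.0254 (prevalence)
- P(+|D) = 0.9500 (sensitivity)
- P(-|¬D) = 0.9900 (specificity)
- P(+|¬D) = 0.0100 (false positive rate = 1 - specificity)

Step 1: Find P(+)
P(+) = P(+|D)P(D) + P(+|¬D)P(¬D)
     = 0.9500 × 0.0254 + 0.0100 × 0.9746
     = 0.02413000 + 0.00974600
     = 0.03387600

Step 2: Apply Bayes' theorem for P(D|+)
P(D|+) = P(+|D)P(D) / P(+)
       = 0.02413000 / 0.03387600
       = 0.7123


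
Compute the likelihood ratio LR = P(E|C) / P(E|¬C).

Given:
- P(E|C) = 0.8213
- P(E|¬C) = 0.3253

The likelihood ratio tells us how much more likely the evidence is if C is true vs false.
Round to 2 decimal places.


Likelihood Ratio (LR) = P(E|C) / P(E|¬C)

LR = 0.8213 / 0.3253
   = 2.52

The evidence is 2.52 times more likely if C is true than if C is false.
Because LR exceeds 1, E is evidence for C.


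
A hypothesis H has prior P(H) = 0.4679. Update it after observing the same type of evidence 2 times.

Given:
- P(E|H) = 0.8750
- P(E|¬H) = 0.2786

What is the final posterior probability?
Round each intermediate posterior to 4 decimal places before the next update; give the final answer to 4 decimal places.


Sequential Bayesian updating:

Initial prior: P(H) = 0.4679

Update 1:
  P(E) = 0.8750 × 0.4679 + 0.2786 × 0.5321 = 0.40941250 + 0.14824306 = 0.55765556
  P(H|E) = 0.40941250 / 0.55765556 = 0.7342

Update 2:
  P(E) = 0.8750 × 0.7342 + 0.2786 × 0.2658 = 0.64242500 + 0.07405188 = 0.71647688
  P(H|E) = 0.64242500 / 0.71647688 = 0.8966

Final posterior: 0.8966


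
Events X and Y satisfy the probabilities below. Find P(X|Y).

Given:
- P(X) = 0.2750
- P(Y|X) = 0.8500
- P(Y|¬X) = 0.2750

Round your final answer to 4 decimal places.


Bayes' theorem: P(X|Y) = P(Y|X) × P(X) / P(Y)

Step 1: Calculate P(Y) using law of total probability
P(Y) = P(Y|X)P(X) + P(Y|¬X)P(¬X)
     = 0.8500 × 0.2750 + 0.2750 × 0.7250
     = 0.23375000 + 0.19937500
     = 0.43312500

Step 2: Apply Bayes' theorem
P(X|Y) = P(Y|X) × P(X) / P(Y)
       = 0.23375000 / 0.43312500
       = 0.5397


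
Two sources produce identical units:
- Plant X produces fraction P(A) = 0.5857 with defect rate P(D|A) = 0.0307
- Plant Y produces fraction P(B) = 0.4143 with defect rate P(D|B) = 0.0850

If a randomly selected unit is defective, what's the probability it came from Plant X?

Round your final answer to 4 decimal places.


Let A = from Plant X, D = defective

Given:
- P(A) = 0.5857, P(B) = 0.4143
- P(D|A) = 0.0307, P(D|B) = 0.0850

Step 1: Find P(D)
P(D) = P(D|A)P(A) + P(D|B)P(B)
     = 0.0307 × 0.5857 + 0.0850 × 0.4143
     = 0.01798099 + 0.03521550
     = 0.05319649

Step 2: Apply Bayes' theorem
P(A|D) = P(D|A)P(A) / P(D)
       = 0.01798099 / 0.05319649
       = 0.3380


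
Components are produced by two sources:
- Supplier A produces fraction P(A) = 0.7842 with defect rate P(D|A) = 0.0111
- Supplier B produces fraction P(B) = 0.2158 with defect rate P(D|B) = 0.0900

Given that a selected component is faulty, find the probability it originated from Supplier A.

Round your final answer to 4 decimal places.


Let A = from Supplier A, D = faulty

Given:
- P(A) = 0.7842, P(B) = 0.2158
- P(D|A) = 0.0111, P(D|B) = 0.0900

Step 1: Find P(D)
P(D) = P(D|A)P(A) + P(D|B)P(B)
     = 0.0111 × 0.7842 + 0.0900 × 0.2158
     = 0.00870462 + 0.01942200
     = 0.02812662

Step 2: Apply Bayes' theorem
P(A|D) = P(D|A)P(A) / P(D)
       = 0.00870462 / 0.02812662
       = 0.3095


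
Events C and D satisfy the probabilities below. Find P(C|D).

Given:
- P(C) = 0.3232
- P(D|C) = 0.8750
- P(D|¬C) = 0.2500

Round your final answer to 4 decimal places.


Bayes' theorem: P(C|D) = P(D|C) × P(C) / P(D)

Step 1: Calculate P(D) using law of total probability
P(D) = P(D|C)P(C) + P(D|¬C)P(¬C)
     = 0.8750 × 0.3232 + 0.2500 × 0.6768
     = 0.28280000 + 0.16920000
     = 0.45200000

Step 2: Apply Bayes' theorem
P(C|D) = P(D|C) × P(C) / P(D)
       = 0.28280000 / 0.45200000
       = 0.6257
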